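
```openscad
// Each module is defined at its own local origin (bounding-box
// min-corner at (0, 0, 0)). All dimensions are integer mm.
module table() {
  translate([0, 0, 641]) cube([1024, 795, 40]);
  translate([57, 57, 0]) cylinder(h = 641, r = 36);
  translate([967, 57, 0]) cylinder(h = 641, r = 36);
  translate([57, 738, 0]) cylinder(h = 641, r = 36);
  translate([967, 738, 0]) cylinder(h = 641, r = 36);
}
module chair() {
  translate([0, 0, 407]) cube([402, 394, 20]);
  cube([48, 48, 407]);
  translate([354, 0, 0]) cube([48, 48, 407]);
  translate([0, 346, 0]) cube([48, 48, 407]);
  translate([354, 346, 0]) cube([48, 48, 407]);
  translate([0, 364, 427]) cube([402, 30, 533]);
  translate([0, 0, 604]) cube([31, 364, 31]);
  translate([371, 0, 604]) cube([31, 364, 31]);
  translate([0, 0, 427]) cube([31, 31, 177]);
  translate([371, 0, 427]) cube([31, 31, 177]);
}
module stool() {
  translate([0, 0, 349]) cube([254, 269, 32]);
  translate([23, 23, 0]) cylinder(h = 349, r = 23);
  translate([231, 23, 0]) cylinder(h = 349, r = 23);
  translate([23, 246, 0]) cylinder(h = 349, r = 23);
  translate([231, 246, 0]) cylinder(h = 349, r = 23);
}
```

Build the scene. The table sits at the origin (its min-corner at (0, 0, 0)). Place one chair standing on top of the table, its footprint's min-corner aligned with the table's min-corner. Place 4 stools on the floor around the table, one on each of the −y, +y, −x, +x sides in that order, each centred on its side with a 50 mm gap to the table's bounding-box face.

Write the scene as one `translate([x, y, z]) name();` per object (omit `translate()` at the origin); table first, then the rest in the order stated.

table();
translate([0, 0, 681]) chair();
translate([385, -319, 0]) stool();
translate([385, 845, 0]) stool();
translate([-304, 263, 0]) stool();
translate([1074, 263, 0]) stool();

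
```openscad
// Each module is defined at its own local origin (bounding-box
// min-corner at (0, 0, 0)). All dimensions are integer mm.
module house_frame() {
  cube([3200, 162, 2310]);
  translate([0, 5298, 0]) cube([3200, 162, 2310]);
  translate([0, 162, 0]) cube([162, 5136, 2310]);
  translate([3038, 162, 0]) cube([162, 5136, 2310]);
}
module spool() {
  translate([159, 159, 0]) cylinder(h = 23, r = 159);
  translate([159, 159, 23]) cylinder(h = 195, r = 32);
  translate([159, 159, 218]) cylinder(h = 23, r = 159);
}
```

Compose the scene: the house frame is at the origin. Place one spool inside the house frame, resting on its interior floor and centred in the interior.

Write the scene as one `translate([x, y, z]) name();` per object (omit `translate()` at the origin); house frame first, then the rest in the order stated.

house_frame();
translate([1441, 2571, 0]) spool();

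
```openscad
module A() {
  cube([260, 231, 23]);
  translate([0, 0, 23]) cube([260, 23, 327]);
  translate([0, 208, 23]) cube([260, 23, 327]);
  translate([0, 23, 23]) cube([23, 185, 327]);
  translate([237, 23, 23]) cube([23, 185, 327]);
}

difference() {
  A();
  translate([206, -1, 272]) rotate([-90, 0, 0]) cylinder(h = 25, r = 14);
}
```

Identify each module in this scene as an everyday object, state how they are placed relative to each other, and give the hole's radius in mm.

A is an open box. The open box has a circular hole through its front wall. The hole's radius is 14 mm.

The subtracted cylinder has r = 14 mm.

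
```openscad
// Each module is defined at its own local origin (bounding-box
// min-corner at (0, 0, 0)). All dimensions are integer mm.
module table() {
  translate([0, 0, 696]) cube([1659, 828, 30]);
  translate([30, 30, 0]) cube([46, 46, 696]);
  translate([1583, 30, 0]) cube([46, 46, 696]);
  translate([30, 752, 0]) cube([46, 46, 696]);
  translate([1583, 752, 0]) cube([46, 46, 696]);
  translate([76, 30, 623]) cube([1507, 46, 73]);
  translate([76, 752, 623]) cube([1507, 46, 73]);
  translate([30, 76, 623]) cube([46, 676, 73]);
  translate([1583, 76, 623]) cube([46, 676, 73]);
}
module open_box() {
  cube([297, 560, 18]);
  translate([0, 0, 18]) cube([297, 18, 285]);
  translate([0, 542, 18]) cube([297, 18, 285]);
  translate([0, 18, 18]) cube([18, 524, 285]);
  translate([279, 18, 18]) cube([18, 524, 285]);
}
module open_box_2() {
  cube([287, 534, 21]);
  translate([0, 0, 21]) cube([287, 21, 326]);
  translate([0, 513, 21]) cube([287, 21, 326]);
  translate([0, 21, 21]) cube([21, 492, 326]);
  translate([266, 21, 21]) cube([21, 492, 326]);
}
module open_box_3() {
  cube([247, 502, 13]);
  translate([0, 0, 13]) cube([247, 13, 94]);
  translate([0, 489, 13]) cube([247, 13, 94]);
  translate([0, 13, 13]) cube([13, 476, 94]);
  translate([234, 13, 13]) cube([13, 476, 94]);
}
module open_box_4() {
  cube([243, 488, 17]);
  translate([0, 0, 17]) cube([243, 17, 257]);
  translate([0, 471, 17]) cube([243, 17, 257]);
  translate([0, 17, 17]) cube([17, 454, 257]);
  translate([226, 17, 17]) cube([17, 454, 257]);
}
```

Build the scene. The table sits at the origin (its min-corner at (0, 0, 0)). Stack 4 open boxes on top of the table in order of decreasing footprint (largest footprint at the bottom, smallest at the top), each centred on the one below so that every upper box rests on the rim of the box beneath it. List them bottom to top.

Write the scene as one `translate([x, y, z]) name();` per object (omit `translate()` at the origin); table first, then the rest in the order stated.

table();
translate([681, 134, 726]) open_box();
translate([686, 147, 1029]) open_box_2();
translate([706, 163, 1376]) open_box_3();
translate([708, 170, 1483]) open_box_4();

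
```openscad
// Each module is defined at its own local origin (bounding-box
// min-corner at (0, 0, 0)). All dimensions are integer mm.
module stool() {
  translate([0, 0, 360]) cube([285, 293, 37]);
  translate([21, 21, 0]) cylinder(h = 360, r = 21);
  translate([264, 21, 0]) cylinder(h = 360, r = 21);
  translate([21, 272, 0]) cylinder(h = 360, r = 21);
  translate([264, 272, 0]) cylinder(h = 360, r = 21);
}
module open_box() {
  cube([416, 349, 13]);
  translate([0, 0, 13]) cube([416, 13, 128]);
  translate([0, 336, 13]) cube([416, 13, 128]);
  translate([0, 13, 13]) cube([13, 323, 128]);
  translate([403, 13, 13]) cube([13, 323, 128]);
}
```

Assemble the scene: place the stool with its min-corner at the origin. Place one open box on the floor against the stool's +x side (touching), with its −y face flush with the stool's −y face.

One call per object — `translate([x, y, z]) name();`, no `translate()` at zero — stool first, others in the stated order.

stool();
translate([285, 0, 0]) open_box();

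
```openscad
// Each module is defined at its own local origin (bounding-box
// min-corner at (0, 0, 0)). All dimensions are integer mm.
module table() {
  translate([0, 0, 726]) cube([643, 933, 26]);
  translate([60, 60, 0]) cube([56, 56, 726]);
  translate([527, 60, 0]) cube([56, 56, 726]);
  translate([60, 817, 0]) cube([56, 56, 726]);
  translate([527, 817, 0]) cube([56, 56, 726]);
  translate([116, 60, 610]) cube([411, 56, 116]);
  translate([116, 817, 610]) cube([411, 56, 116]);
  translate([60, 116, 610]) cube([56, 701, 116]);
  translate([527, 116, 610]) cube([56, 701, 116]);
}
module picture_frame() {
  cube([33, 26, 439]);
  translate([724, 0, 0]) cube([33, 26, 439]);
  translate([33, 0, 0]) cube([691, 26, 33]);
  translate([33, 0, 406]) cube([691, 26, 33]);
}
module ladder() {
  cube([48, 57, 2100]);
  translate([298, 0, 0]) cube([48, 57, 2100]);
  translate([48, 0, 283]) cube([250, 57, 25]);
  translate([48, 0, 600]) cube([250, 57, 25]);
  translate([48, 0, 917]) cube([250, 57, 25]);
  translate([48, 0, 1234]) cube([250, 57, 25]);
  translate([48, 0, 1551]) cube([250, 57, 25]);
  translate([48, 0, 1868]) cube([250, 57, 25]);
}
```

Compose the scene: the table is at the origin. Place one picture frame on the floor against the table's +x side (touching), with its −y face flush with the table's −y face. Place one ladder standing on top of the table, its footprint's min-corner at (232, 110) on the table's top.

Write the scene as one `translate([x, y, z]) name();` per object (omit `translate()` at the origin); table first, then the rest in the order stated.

table();
translate([643, 0, 0]) picture_frame();
translate([232, 110, 752]) ladder();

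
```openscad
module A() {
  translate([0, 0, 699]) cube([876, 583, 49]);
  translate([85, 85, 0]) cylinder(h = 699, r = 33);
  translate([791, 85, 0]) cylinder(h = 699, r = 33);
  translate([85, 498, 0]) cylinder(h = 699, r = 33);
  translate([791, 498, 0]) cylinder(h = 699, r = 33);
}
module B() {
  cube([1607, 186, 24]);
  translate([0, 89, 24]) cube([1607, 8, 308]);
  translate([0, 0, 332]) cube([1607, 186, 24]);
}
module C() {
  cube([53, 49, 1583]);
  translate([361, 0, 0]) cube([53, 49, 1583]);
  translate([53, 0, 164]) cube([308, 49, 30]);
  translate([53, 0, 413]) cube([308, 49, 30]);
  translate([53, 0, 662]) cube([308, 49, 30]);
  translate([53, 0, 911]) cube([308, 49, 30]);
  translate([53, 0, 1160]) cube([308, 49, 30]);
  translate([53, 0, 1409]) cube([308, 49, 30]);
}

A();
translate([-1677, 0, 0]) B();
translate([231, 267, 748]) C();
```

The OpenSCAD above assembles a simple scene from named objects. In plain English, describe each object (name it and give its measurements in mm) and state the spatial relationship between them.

A is a rectangular dining table. The top is 876×583×49 mm with its upper surface at z = 748 mm. It stands on four round legs of 66 mm diameter, each leg's bounding box inset 52 mm from the nearest pair of top edges, running from the floor to the underside of the top.

B is an I-beam lying along x, 1607 mm long. Overall section height 356 mm. Two flanges 186 mm wide (y) and 24 mm thick, one on the floor and one at the top; a web 8 mm thick runs between them, centred on the flange width.

C is a wooden ladder with two side rails of 53×49 mm section and 1583 mm height, set 414 mm apart overall. Between them run 6 rectangular rungs (49 mm deep, 30 mm thick), front faces flush with the rails' −y face. The bottom of the first rung is 164 mm above the floor and each subsequent rung is 249 mm higher than the one below.

The I-beam is on the floor beside the table on its −x side. The ladder is on top of the table, centred.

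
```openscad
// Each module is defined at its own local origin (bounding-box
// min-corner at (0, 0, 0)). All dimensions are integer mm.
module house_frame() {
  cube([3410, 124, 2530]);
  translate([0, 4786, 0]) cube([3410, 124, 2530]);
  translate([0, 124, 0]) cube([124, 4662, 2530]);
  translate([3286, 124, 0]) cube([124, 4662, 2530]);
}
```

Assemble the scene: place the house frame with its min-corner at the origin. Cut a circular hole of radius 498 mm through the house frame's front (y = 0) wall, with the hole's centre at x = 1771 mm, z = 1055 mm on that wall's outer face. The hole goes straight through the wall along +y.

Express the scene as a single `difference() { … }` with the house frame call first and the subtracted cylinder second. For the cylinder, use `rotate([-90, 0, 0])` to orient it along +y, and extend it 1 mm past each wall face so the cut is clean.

difference() {
  house_frame();
  translate([1771, -1, 1055]) rotate([-90, 0, 0]) cylinder(h = 126, r = 498);
}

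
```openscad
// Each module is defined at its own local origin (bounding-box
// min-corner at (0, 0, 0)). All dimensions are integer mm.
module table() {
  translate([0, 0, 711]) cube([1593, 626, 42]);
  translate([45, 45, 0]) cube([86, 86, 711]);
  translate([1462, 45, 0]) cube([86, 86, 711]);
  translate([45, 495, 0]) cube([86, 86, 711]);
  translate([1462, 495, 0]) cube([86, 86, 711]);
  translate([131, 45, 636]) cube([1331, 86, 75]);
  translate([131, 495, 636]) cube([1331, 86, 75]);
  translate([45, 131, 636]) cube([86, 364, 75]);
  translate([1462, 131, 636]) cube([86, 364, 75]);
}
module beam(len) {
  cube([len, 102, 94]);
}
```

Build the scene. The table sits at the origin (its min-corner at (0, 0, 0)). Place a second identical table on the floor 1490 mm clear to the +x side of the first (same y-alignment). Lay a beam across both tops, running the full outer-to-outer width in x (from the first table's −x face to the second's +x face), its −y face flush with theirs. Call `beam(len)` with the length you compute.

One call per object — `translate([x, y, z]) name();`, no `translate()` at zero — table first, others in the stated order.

table();
translate([3083, 0, 0]) table();
translate([0, 0, 753]) beam(4676);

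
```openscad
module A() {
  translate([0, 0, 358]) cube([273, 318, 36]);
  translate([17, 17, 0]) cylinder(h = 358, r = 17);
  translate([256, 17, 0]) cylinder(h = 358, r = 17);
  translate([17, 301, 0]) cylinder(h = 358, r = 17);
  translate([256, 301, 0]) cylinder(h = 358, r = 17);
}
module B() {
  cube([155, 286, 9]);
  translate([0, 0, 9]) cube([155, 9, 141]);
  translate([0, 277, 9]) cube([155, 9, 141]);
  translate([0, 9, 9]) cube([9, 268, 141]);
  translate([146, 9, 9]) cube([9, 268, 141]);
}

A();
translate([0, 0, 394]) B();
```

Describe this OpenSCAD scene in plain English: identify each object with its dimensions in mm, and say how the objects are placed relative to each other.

A is a simple wooden stool: a rectangular seat 273 mm (x) by 318 mm (y), 36 mm thick, top face at z = 394 mm, on four round legs, each 34 mm in diameter. The legs rest on z = 0, each leg's axis is inset half a diameter from the nearest pair of seat edges (so the leg's bounding box is flush with the corner).

B is an open storage box with external size 155×286×150 mm and wall thickness 9 mm (the base is also 9 mm thick). The base covers the whole footprint; the four walls stand on the base, with the y-facing walls full-width and the x-facing walls fitting between their inner faces.

The open box is on top of the stool.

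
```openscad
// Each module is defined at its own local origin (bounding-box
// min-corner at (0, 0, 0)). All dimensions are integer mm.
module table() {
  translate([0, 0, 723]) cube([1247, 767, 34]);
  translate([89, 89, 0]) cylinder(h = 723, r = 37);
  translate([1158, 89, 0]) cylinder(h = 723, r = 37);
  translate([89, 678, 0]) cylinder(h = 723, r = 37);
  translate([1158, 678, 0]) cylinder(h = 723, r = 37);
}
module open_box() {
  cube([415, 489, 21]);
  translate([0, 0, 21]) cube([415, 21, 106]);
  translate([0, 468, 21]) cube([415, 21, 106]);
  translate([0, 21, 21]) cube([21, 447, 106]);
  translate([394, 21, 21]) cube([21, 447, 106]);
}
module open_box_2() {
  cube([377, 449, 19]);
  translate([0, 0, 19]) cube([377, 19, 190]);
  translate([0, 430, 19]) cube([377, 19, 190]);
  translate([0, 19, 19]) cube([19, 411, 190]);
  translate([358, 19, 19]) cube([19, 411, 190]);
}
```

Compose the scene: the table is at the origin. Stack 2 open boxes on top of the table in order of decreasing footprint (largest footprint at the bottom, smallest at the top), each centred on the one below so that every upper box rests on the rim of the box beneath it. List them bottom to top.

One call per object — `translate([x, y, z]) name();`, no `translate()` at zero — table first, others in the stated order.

table();
translate([416, 139, 757]) open_box();
translate([435, 159, 884]) open_box_2();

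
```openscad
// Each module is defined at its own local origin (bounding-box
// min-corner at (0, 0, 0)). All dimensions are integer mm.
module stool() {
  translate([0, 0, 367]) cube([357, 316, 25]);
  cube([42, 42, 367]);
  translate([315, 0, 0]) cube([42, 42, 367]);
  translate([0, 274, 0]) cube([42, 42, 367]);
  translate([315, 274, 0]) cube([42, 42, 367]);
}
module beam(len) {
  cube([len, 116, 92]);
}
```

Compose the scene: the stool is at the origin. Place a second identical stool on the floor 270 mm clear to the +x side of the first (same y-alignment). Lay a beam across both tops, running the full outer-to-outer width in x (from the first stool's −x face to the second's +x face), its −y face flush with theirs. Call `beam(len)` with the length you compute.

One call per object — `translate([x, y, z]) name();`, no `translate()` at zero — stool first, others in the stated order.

stool();
translate([627, 0, 0]) stool();
translate([0, 0, 392]) beam(984);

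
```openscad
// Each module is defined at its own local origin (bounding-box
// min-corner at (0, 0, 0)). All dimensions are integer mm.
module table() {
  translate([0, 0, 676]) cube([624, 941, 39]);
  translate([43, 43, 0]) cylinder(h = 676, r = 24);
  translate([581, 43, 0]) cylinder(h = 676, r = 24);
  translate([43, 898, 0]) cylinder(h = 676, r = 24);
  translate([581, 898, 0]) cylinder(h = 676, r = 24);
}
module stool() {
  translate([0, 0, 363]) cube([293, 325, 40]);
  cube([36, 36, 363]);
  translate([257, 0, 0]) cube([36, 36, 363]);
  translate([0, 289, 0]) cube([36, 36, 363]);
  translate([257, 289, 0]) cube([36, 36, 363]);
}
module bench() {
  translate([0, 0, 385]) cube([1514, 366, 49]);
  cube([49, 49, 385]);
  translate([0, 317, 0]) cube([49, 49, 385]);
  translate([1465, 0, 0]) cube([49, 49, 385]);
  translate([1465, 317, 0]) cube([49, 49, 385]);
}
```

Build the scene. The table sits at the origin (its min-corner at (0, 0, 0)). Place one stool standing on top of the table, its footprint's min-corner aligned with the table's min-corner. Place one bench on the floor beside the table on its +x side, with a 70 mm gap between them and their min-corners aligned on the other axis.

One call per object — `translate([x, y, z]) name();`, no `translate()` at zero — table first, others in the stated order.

table();
translate([0, 0, 715]) stool();
translate([694, 0, 0]) bench();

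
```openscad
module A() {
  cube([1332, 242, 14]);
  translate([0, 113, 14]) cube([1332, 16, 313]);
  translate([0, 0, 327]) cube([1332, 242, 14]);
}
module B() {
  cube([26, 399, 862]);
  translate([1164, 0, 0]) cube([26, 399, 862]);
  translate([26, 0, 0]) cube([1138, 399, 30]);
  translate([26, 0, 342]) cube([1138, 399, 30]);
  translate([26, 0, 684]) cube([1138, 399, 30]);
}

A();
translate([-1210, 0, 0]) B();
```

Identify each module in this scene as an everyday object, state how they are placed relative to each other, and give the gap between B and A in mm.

A is an I-beam. B is a bookshelf. The bookshelf is on the floor beside the I-beam on its −x side. The gap between the bookshelf and the I-beam is 20 mm.

The bookshelf's nearest face is 20 mm from the I-beam's −x face.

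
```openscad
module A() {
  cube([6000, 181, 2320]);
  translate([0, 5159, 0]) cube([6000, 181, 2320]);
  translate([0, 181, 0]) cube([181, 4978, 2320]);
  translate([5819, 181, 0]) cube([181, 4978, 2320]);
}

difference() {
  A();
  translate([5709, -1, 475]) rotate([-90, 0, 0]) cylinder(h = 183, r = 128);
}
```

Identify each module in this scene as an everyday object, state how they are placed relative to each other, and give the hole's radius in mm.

The subtracted cylinder has r = 128 mm.

A is a house frame. The house frame has a circular hole through its front wall. The hole's radius is 128 mm.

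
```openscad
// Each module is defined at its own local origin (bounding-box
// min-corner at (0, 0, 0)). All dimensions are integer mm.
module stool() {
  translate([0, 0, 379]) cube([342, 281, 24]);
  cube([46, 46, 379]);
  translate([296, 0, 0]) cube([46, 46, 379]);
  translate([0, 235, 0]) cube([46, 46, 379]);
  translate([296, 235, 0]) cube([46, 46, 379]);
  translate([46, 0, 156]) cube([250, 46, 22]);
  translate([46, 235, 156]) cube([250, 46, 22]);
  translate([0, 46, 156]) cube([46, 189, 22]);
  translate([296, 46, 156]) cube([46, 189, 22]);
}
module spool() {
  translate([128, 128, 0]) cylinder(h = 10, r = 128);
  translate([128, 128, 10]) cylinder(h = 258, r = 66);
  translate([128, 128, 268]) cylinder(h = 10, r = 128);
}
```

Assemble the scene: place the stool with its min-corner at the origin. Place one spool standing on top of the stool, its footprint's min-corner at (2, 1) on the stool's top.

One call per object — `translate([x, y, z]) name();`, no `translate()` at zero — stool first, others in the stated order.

stool();
translate([2, 1, 403]) spool();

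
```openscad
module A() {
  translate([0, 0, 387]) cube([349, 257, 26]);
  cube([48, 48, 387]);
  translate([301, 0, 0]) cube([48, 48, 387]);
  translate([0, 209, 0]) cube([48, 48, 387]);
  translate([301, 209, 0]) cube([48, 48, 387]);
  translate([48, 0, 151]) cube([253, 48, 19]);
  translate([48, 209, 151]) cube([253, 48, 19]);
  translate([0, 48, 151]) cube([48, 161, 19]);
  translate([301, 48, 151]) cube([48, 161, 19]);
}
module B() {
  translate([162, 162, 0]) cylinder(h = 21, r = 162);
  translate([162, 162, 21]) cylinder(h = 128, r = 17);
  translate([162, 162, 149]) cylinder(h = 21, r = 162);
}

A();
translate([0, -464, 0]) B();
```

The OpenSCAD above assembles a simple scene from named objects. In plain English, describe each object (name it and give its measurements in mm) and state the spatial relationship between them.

A is a four-legged stool. The seat is 349×257 mm, 26 mm thick, top at z = 413 mm. It stands on four square legs, each 48×48 mm in cross-section, from z = 0 to the seat underside, each flush with a corner of the seat. Four stretchers, 48 mm wide and 19 mm tall, connect adjacent legs with their undersides at z = 151 mm, each running between the inner faces of the legs it joins and aligned with the legs' outer faces on the other axis.

B is a spool: two coaxial disc flanges of radius 162 mm and thickness 21 mm, joined by a core cylinder of radius 17 mm and height 128 mm. The lower flange rests on z = 0 and the three cylinders share a vertical axis.

The spool is on the floor beside the stool on its −y side.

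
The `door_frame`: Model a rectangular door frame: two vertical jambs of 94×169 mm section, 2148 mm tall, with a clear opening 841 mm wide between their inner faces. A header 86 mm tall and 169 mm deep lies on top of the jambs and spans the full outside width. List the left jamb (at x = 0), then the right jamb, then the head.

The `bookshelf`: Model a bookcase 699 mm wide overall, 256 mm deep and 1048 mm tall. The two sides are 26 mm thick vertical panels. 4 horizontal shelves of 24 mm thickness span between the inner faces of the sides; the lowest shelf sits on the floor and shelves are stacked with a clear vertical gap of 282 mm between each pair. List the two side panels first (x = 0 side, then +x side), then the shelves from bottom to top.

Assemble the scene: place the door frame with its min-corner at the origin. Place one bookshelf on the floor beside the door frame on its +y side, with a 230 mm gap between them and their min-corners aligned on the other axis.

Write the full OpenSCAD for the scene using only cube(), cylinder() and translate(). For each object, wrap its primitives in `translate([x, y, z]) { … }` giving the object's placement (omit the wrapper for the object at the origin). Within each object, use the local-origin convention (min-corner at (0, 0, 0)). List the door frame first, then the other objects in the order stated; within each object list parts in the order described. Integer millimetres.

cube([94, 169, 2148]);
translate([935, 0, 0]) cube([94, 169, 2148]);
translate([0, 0, 2148]) cube([1029, 169, 86]);
translate([0, 399, 0]) {
  cube([26, 256, 1048]);
  translate([673, 0, 0]) cube([26, 256, 1048]);
  translate([26, 0, 0]) cube([647, 256, 24]);
  translate([26, 0, 306]) cube([647, 256, 24]);
  translate([26, 0, 612]) cube([647, 256, 24]);
  translate([26, 0, 918]) cube([647, 256, 24]);
}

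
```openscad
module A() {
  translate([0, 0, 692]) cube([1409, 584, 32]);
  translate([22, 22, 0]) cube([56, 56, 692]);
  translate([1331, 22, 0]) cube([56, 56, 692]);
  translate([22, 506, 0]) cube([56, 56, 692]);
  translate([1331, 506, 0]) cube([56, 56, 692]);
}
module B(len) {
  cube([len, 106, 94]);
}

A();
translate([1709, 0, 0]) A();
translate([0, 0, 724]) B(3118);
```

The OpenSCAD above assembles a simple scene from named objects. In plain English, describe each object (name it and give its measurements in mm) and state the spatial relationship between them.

A is a table with a 1409×584 mm rectangular top, 32 mm thick, top surface at z = 724 mm, supported by four 56×56 mm square legs, each inset 22 mm from the nearest pair of top edges, running from the floor.

B is a rectangular beam 3118 mm long (x), 106 mm deep (y), 94 mm thick (z).

The beam spans the tops of two tables placed 300 mm apart, resting at z = 724 mm.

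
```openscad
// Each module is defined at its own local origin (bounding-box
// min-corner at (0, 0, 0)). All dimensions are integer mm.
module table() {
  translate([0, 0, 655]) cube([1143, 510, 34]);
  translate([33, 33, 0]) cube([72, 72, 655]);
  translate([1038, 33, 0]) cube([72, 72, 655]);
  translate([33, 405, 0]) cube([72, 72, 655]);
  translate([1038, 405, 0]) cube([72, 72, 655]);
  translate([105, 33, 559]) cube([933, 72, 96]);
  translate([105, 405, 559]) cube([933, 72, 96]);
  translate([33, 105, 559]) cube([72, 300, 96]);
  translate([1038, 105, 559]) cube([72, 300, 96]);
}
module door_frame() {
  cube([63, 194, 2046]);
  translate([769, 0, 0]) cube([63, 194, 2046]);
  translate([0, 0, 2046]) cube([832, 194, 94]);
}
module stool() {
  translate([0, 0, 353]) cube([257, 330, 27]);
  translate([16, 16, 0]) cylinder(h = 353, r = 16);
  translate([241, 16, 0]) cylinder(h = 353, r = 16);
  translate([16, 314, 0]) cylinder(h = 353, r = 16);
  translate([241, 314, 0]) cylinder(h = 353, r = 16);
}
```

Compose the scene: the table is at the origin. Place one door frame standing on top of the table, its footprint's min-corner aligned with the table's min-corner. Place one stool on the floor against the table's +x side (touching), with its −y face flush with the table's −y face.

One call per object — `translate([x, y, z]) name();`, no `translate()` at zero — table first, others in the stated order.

table();
translate([0, 0, 689]) door_frame();
translate([1143, 0, 0]) stool();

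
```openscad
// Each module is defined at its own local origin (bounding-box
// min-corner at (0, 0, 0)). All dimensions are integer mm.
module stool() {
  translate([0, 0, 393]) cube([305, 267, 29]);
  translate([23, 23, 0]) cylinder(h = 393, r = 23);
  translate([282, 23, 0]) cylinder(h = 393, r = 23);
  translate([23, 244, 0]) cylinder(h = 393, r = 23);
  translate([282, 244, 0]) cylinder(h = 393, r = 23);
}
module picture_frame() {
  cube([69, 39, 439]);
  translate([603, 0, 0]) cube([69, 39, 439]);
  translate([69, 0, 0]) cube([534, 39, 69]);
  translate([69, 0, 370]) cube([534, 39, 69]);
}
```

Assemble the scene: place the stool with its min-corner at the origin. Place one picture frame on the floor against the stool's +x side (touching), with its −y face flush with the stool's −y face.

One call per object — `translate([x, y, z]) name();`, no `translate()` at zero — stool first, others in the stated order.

stool();
translate([305, 0, 0]) picture_frame();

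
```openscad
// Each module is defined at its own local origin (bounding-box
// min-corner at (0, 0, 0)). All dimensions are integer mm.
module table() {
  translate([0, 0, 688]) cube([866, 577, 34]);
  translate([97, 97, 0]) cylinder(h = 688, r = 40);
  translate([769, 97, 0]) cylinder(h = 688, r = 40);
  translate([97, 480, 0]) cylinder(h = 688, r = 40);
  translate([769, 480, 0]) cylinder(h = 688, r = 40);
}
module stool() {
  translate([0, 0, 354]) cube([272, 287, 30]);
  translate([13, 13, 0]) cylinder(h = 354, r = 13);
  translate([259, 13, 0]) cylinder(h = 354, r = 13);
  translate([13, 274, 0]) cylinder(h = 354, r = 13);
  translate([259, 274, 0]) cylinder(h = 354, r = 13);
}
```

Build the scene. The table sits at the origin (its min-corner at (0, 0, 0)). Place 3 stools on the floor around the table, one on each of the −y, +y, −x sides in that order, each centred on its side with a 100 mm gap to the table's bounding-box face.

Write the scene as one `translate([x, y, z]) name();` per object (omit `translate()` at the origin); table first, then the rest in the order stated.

table();
translate([297, -387, 0]) stool();
translate([297, 677, 0]) stool();
translate([-372, 145, 0]) stool();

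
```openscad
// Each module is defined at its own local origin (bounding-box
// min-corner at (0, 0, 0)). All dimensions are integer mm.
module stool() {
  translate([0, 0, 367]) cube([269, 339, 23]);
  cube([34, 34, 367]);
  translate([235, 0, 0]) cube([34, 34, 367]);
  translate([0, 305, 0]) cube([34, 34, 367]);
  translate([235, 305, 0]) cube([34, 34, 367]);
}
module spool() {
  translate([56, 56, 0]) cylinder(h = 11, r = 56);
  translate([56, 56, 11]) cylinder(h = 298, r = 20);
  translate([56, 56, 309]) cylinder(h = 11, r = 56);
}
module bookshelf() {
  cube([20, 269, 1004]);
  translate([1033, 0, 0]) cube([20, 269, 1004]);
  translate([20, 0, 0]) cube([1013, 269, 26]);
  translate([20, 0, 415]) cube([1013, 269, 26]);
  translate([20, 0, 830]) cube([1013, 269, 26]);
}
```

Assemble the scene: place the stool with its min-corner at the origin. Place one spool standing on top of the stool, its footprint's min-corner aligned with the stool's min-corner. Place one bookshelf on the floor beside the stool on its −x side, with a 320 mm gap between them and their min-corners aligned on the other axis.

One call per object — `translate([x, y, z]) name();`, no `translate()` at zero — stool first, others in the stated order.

stool();
translate([0, 0, 390]) spool();
translate([-1373, 0, 0]) bookshelf();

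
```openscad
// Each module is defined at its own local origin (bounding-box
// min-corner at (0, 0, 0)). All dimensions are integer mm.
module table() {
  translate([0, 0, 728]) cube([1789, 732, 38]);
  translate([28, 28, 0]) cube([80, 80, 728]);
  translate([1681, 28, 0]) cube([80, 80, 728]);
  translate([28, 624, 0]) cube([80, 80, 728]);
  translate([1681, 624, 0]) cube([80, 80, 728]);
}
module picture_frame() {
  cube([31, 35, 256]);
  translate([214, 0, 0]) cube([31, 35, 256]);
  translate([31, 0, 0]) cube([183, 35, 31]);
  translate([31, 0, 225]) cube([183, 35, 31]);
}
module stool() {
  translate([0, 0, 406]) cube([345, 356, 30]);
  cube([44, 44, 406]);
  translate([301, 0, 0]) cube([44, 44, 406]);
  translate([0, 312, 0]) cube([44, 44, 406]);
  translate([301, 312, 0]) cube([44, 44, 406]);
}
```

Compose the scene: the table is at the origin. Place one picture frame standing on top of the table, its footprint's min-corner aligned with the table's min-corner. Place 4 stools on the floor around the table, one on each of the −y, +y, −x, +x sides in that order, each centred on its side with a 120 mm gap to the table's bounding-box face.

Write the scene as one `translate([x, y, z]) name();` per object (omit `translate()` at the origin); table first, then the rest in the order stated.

table();
translate([0, 0, 766]) picture_frame();
translate([722, -476, 0]) stool();
translate([722, 852, 0]) stool();
translate([-465, 188, 0]) stool();
translate([1909, 188, 0]) stool();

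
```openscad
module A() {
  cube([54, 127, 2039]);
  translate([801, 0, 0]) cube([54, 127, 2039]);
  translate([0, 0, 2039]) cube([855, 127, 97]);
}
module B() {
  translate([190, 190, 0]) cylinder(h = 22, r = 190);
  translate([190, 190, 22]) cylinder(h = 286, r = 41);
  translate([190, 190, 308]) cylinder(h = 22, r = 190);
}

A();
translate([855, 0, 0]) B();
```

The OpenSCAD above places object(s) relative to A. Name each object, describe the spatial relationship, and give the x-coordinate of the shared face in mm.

A is a door frame. B is a spool. The spool is against the door frame's +x side, with their −y faces flush. The x-coordinate of the shared face is 855 mm.

The door frame's +x face and the spool's −x face are both at x = 855 mm.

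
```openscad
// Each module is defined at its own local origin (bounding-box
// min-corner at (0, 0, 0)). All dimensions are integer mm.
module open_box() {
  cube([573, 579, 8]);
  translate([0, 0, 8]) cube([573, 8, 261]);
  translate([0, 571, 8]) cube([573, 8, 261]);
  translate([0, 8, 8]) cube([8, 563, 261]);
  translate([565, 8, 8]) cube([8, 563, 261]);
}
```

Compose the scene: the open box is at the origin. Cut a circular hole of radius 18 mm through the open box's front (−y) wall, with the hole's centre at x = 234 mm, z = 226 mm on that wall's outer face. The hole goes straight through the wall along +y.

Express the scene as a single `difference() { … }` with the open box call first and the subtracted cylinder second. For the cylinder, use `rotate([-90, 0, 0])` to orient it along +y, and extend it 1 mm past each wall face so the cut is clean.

difference() {
  open_box();
  translate([234, -1, 226]) rotate([-90, 0, 0]) cylinder(h = 10, r = 18);
}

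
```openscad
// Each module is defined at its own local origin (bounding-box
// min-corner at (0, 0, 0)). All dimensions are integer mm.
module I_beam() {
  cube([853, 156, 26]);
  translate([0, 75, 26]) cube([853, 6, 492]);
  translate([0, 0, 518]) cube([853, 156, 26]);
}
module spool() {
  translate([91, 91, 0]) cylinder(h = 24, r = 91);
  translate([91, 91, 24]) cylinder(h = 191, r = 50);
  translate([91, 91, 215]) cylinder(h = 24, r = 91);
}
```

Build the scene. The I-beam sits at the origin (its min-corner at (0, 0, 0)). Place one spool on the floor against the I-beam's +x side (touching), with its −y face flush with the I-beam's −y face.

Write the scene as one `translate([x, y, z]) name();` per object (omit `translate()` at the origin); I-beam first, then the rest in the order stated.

I_beam();
translate([853, 0, 0]) spool();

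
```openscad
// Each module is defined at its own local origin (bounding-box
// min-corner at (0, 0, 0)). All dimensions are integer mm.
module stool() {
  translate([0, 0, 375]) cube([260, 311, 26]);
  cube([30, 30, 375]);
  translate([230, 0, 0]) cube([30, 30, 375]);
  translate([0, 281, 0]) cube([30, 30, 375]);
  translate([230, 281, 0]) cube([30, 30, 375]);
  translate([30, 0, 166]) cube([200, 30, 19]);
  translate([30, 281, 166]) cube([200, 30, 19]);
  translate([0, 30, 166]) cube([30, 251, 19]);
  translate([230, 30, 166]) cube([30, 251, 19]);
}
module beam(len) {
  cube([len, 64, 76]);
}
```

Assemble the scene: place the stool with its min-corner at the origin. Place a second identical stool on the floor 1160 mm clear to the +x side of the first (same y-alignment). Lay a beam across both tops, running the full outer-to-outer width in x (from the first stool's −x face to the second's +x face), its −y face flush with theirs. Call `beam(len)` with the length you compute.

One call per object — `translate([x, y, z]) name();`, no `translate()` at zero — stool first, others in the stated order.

stool();
translate([1420, 0, 0]) stool();
translate([0, 0, 401]) beam(1680);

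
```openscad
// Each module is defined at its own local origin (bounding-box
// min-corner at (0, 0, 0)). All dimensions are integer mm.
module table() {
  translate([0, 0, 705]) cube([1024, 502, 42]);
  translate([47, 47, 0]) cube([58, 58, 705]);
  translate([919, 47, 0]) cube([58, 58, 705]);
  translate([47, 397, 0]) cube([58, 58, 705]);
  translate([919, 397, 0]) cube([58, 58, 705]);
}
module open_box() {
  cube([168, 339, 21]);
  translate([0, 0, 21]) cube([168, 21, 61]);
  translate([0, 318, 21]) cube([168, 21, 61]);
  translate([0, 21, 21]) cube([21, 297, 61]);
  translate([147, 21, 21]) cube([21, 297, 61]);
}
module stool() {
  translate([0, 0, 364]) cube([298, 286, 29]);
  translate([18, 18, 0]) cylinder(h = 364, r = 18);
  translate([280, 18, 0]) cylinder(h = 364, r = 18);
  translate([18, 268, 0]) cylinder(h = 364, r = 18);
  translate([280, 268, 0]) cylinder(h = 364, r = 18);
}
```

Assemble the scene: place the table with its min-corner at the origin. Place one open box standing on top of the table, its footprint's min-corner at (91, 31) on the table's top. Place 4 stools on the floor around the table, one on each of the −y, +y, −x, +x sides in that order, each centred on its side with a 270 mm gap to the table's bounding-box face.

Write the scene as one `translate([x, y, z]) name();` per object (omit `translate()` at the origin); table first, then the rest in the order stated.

table();
translate([91, 31, 747]) open_box();
translate([363, -556, 0]) stool();
translate([363, 772, 0]) stool();
translate([-568, 108, 0]) stool();
translate([1294, 108, 0]) stool();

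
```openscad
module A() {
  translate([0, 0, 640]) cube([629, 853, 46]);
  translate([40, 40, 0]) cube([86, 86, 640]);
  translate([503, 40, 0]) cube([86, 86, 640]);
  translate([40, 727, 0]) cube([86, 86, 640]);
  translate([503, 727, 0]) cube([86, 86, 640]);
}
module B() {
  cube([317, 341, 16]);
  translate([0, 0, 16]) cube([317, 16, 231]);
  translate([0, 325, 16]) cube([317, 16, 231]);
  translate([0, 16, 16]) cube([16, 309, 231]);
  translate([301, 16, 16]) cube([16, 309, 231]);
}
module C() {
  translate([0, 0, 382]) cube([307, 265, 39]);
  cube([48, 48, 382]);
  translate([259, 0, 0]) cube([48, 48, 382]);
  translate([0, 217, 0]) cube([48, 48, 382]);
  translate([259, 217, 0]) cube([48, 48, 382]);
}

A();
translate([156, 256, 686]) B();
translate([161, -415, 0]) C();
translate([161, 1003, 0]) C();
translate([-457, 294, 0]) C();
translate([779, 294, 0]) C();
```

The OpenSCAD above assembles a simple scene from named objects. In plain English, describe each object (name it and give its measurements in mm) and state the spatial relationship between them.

A is a rectangular dining table. The top is 629×853×46 mm with its upper surface at z = 686 mm. It stands on four 86×86 mm square legs, each inset 40 mm from the nearest pair of top edges, running from the floor to the underside of the top.

B is an open-topped rectangular box: outside dimensions 317×341×247 mm, with a uniform wall and base thickness of 16 mm. The base is a full 317×341 slab on the floor; four walls sit on top of the base. The front and back walls (the −y and +y sides) span the full width; the two side walls fit between them.

C is a four-legged stool. The seat is a 307×265×39 mm slab whose top surface is at z = 421 mm; four square legs, each 48×48 mm in cross-section, run from the floor (z = 0) to the underside of the seat, each flush with a corner of the seat.

The open box is on top of the table, centred. Four stools sit around the table at the −y, +y, −x, +x sides.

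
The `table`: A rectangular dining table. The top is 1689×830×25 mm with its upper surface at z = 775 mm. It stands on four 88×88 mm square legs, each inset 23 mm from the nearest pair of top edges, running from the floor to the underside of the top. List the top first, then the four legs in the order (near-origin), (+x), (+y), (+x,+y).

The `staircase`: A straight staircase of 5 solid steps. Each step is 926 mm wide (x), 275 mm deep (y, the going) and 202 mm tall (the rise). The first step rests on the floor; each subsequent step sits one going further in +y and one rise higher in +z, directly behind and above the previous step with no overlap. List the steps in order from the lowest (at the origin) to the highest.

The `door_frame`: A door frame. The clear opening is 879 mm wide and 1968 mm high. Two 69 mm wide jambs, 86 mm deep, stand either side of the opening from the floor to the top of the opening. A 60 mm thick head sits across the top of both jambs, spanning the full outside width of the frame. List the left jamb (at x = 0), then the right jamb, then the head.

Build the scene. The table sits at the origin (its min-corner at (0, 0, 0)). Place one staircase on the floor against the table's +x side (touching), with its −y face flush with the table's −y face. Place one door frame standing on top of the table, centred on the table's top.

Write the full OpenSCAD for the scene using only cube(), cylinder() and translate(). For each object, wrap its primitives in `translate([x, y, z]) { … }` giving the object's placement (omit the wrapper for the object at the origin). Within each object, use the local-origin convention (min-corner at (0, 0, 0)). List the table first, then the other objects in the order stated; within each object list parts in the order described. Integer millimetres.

translate([0, 0, 750]) cube([1689, 830, 25]);
translate([23, 23, 0]) cube([88, 88, 750]);
translate([1578, 23, 0]) cube([88, 88, 750]);
translate([23, 719, 0]) cube([88, 88, 750]);
translate([1578, 719, 0]) cube([88, 88, 750]);
translate([1689, 0, 0]) {
  cube([926, 275, 202]);
  translate([0, 275, 202]) cube([926, 275, 202]);
  translate([0, 550, 404]) cube([926, 275, 202]);
  translate([0, 825, 606]) cube([926, 275, 202]);
  translate([0, 1100, 808]) cube([926, 275, 202]);
}
translate([336, 372, 775]) {
  cube([69, 86, 1968]);
  translate([948, 0, 0]) cube([69, 86, 1968]);
  translate([0, 0, 1968]) cube([1017, 86, 60]);
}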